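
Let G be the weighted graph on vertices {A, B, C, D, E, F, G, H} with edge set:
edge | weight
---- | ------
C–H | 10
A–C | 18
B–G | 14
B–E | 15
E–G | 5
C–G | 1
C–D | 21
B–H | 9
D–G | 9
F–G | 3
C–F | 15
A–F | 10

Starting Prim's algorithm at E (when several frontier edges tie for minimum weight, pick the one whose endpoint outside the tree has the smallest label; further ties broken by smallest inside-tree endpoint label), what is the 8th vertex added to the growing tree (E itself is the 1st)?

B

Grow the tree from E using Prim:
Step 1: cheapest edge leaving the tree is E–G (5); add G.
Step 2: cheapest edge leaving the tree is C–G (1); add C.
Step 3: cheapest edge leaving the tree is F–G (3); add F.
Step 4: cheapest edge leaving the tree is D–G (9); add D.
Step 5: cheapest edge leaving the tree is A–F (10); add A.
Step 6: cheapest edge leaving the tree is C–H (10); add H.
Step 7: cheapest edge leaving the tree is B–H (9); add B.
Vertex order: E, G, C, F, D, A, H, B. The 8th vertex is B.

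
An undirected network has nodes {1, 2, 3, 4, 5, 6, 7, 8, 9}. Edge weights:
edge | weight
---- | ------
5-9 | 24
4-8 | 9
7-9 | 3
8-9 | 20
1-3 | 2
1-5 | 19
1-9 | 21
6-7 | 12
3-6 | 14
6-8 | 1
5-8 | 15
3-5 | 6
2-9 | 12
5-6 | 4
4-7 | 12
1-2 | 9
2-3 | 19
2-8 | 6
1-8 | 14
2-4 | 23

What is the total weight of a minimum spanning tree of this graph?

43

Kruskal's algorithm — process edges by increasing weight (ties by edge label):
6-8 (1): add — endpoints in different components.
1-3 (2): add — endpoints in different components.
7-9 (3): add — endpoints in different components.
5-6 (4): add — endpoints in different components.
2-8 (6): add — endpoints in different components.
3-5 (6): add — endpoints in different components.
1-2 (9): skip — 1 and 2 already connected.
4-8 (9): add — endpoints in different components.
2-9 (12): add — endpoints in different components.
MST edges: 6-8, 1-3, 7-9, 5-6, 2-8, 3-5, 4-8, 2-9; total weight 1+2+3+4+6+6+9+12 = 43.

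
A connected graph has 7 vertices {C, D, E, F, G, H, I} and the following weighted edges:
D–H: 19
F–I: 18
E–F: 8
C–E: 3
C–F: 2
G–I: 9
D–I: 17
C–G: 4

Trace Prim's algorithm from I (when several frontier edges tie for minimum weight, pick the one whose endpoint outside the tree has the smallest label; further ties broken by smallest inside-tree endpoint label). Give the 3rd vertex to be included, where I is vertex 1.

Prim, starting at I.
Step 1: cheapest edge leaving the tree is G–I (9); add G.
Step 2: cheapest edge leaving the tree is C–G (4); add C.
Step 3: cheapest edge leaving the tree is C–F (2); add F.
Step 4: cheapest edge leaving the tree is C–E (3); add E.
Step 5: cheapest edge leaving the tree is D–I (17); add D.
Step 6: cheapest edge leaving the tree is D–H (19); add H.
Vertex order: I, G, C, F, E, D, H. The 3rd vertex is C.

C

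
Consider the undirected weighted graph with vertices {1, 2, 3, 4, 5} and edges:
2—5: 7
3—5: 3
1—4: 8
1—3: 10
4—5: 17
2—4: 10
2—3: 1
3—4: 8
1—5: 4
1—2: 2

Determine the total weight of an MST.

Kruskal: consider edges lightest-first.
2—3 (1): add. Components now {1} {2,3} {4} {5}
1—2 (2): add. Components now {1,2,3} {4} {5}
3—5 (3): add. Components now {1,2,3,5} {4}
1—5 (4): skip — 1 and 5 already connected.
2—5 (7): skip — 2 and 5 already connected.
1—4 (8): add. Components now {1,2,3,4,5}
MST edges: 2—3, 1—2, 3—5, 1—4; total weight 1+2+3+8 = 14.

14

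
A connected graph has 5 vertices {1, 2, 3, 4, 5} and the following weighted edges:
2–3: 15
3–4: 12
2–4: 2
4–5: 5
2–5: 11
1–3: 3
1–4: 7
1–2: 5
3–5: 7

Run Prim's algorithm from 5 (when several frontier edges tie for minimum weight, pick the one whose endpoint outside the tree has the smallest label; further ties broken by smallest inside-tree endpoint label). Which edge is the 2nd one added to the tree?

Grow the tree from 5 using Prim:
Step 1: frontier [4–5 5, 3–5 7, 2–5 11] → take 4–5 (5); add 4.
Step 2: frontier [2–4 2, 1–4 7, 3–4 12, 3–5 7, 2–5 11] → take 2–4 (2); add 2.
Step 3: frontier [1–2 5, 2–3 15, 1–4 7, 3–4 12, 3–5 7] → take 1–2 (5); add 1.
Step 4: frontier [1–3 3, 2–3 15, 3–4 12, 3–5 7] → take 1–3 (3); add 3.
The 2nd edge added is 2–4.

2-4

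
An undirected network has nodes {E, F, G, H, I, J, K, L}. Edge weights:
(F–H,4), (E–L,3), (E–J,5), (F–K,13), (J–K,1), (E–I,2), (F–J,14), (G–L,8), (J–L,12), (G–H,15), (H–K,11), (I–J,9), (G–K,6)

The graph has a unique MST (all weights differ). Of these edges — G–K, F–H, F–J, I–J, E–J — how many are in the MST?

Kruskal: consider edges lightest-first.
J–K (1): add — endpoints in different components.
E–I (2): add — endpoints in different components.
E–L (3): add — endpoints in different components.
F–H (4): add — endpoints in different components.
E–J (5): add — endpoints in different components.
G–K (6): add — endpoints in different components.
G–L (8): skip — G and L already connected.
I–J (9): skip — I and J already connected.
H–K (11): add — endpoints in different components.
MST edge set: {J–K, E–I, E–L, F–H, E–J, G–K, H–K}.
Of the listed edges, {G–K, F–H, E–J} are in the MST → 3.

3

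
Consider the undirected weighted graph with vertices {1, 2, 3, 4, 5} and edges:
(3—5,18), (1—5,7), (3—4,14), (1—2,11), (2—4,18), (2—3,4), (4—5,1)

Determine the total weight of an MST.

23

Prim's algorithm from 3:
Step 1: cheapest edge leaving the tree is 2—3 (4); add 2.
Step 2: cheapest edge leaving the tree is 1—2 (11); add 1.
Step 3: cheapest edge leaving the tree is 1—5 (7); add 5.
Step 4: cheapest edge leaving the tree is 4—5 (1); add 4.
MST edges: 2—3, 1—2, 1—5, 4—5; total weight 4+11+7+1 = 23.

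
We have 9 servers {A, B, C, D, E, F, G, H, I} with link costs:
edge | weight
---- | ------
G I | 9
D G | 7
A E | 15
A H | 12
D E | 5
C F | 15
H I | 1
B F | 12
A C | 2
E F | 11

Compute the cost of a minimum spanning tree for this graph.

Prim's algorithm from A:
Step 1: cheapest edge leaving the tree is A C (2); add C.
Step 2: cheapest edge leaving the tree is A H (12); add H.
Step 3: cheapest edge leaving the tree is H I (1); add I.
Step 4: cheapest edge leaving the tree is G I (9); add G.
Step 5: cheapest edge leaving the tree is D G (7); add D.
Step 6: cheapest edge leaving the tree is D E (5); add E.
Step 7: cheapest edge leaving the tree is E F (11); add F.
Step 8: cheapest edge leaving the tree is B F (12); add B.
MST edges: A C, A H, H I, G I, D G, D E, E F, B F; total weight 2+12+1+9+7+5+11+12 = 59.

59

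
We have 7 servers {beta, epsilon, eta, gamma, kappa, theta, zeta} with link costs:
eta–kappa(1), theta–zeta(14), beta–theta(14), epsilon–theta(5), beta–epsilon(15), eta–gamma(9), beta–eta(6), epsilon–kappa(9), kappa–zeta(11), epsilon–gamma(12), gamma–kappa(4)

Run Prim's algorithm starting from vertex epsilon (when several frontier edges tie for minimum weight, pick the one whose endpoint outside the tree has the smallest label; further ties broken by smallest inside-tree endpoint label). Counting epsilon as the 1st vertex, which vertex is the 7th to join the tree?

Prim's algorithm from epsilon:
Step 1: cheapest edge leaving the tree is epsilon–theta (5); add theta.
Step 2: cheapest edge leaving the tree is epsilon–kappa (9); add kappa.
Step 3: cheapest edge leaving the tree is eta–kappa (1); add eta.
Step 4: cheapest edge leaving the tree is gamma–kappa (4); add gamma.
Step 5: cheapest edge leaving the tree is beta–eta (6); add beta.
Step 6: cheapest edge leaving the tree is kappa–zeta (11); add zeta.
Vertex order: epsilon, theta, kappa, eta, gamma, beta, zeta. The 7th vertex is zeta.

zeta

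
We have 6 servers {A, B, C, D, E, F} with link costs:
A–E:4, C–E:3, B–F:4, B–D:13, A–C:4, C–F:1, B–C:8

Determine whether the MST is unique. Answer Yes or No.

No

Kruskal's algorithm — process edges by increasing weight (ties by edge label):
C–F (1): add — endpoints in different components.
C–E (3): add — endpoints in different components.
A–C (4): add — endpoints in different components.
A–E (4): skip — A and E already connected.
B–F (4): add — endpoints in different components.
B–C (8): skip — B and C already connected.
B–D (13): add — endpoints in different components.
Non-tree edge A–E has weight 4, equal to the heaviest edge on its tree cycle — swapping gives another MST of the same weight. Not unique.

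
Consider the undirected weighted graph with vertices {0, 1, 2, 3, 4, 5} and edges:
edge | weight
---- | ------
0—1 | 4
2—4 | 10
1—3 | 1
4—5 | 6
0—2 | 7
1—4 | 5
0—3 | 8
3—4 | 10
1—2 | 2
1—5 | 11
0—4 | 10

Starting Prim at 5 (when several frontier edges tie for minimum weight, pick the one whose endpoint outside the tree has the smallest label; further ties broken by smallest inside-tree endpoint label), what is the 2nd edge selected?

Prim's algorithm from 5:
Step 1: cheapest edge leaving the tree is 4—5 (6); add 4.
Step 2: cheapest edge leaving the tree is 1—4 (5); add 1.
Step 3: cheapest edge leaving the tree is 1—3 (1); add 3.
Step 4: cheapest edge leaving the tree is 1—2 (2); add 2.
Step 5: cheapest edge leaving the tree is 0—1 (4); add 0.
The 2nd edge added is 1—4.

1-4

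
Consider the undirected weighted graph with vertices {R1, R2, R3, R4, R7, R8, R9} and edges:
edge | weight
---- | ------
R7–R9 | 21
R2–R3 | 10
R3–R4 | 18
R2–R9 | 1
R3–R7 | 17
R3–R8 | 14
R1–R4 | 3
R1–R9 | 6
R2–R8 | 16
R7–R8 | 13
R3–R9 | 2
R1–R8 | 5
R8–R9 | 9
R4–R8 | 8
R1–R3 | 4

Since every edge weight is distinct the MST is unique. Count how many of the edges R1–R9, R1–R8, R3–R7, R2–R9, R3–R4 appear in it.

Sort edges by weight, then run Kruskal:
R2–R9 (1): add — endpoints in different components.
R3–R9 (2): add — endpoints in different components.
R1–R4 (3): add — endpoints in different components.
R1–R3 (4): add — endpoints in different components.
R1–R8 (5): add — endpoints in different components.
R1–R9 (6): skip — R1 and R9 already connected.
R4–R8 (8): skip — R4 and R8 already connected.
R8–R9 (9): skip — R8 and R9 already connected.
R2–R3 (10): skip — R2 and R3 already connected.
R7–R8 (13): add — endpoints in different components.
MST edge set: {R2–R9, R3–R9, R1–R4, R1–R3, R1–R8, R7–R8}.
Of the listed edges, {R1–R8, R2–R9} are in the MST → 2.

2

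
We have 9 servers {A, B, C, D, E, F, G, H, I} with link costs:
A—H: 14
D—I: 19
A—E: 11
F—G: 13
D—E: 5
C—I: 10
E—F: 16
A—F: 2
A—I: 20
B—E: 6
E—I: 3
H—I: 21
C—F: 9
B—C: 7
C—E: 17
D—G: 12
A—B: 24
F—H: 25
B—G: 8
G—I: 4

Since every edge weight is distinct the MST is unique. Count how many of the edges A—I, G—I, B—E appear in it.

Kruskal: consider edges lightest-first.
A—F (2): add — endpoints in different components.
E—I (3): add — endpoints in different components.
G—I (4): add — endpoints in different components.
D—E (5): add — endpoints in different components.
B—E (6): add — endpoints in different components.
B—C (7): add — endpoints in different components.
B—G (8): skip — B and G already connected.
C—F (9): add — endpoints in different components.
C—I (10): skip — C and I already connected.
A—E (11): skip — A and E already connected.
D—G (12): skip — D and G already connected.
F—G (13): skip — F and G already connected.
A—H (14): add — endpoints in different components.
MST edge set: {A—F, E—I, G—I, D—E, B—E, B—C, C—F, A—H}.
Of the listed edges, {G—I, B—E} are in the MST → 2.

2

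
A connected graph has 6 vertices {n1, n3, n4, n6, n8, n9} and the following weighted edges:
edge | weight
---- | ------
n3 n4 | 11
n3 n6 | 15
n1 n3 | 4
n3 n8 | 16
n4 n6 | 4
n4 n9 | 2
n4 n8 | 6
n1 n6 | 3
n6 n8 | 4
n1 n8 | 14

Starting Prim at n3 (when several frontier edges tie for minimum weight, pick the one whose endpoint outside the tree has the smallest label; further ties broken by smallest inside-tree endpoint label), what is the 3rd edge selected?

n4-n6

Prim's algorithm from n3:
Step 1: frontier [n1 n3 4, n3 n4 11, n3 n6 15, n3 n8 16] → take n1 n3 (4); add n1.
Step 2: frontier [n1 n6 3, n1 n8 14, n3 n4 11, n3 n6 15, n3 n8 16] → take n1 n6 (3); add n6.
Step 3: frontier [n1 n8 14, n3 n4 11, n3 n8 16, n4 n6 4, n6 n8 4] → take n4 n6 (4); add n4.
Step 4: frontier [n1 n8 14, n3 n8 16, n4 n9 2, n4 n8 6, n6 n8 4] → take n4 n9 (2); add n9.
Step 5: frontier [n1 n8 14, n3 n8 16, n4 n8 6, n6 n8 4] → take n6 n8 (4); add n8.
The 3rd edge added is n4 n6.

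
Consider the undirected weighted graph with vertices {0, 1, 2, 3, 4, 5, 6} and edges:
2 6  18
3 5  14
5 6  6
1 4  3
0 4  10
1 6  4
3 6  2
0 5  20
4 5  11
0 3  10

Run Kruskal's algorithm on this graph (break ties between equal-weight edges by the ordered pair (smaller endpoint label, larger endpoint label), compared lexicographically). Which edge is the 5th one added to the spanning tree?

0-3

Kruskal's algorithm — process edges by increasing weight (ties by edge label):
3 6 (2): add. Components now {0} {1} {2} {3,6} {4} {5}
1 4 (3): add. Components now {0} {1,4} {2} {3,6} {5}
1 6 (4): add. Components now {0} {1,3,4,6} {2} {5}
5 6 (6): add. Components now {0} {1,3,4,5,6} {2}
0 3 (10): add. Components now {0,1,3,4,5,6} {2}
0 4 (10): skip — 0 and 4 already connected.
4 5 (11): skip — 4 and 5 already connected.
3 5 (14): skip — 3 and 5 already connected.
2 6 (18): add. Components now {0,1,2,3,4,5,6}
The 5th edge added is 0 3.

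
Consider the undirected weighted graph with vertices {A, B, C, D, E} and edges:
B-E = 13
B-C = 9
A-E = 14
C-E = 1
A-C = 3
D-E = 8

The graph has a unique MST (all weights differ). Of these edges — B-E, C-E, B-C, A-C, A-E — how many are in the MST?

Kruskal's algorithm — process edges by increasing weight (ties by edge label):
C-E (1): add. Components now {A} {B} {C,E} {D}
A-C (3): add. Components now {A,C,E} {B} {D}
D-E (8): add. Components now {A,C,D,E} {B}
B-C (9): add. Components now {A,B,C,D,E}
MST edge set: {C-E, A-C, D-E, B-C}.
Of the listed edges, {C-E, B-C, A-C} are in the MST → 3.

3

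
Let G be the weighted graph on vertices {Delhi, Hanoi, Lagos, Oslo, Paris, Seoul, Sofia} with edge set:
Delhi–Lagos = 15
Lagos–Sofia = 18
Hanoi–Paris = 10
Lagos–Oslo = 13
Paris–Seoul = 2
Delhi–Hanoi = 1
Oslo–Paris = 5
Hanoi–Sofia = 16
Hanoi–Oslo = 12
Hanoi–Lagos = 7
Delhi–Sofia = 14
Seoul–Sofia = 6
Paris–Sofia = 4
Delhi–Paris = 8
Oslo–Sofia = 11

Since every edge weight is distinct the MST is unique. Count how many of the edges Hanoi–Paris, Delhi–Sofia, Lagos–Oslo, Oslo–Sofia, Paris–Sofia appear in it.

Kruskal's algorithm — process edges by increasing weight (ties by edge label):
Delhi–Hanoi (1): add — endpoints in different components.
Paris–Seoul (2): add — endpoints in different components.
Paris–Sofia (4): add — endpoints in different components.
Oslo–Paris (5): add — endpoints in different components.
Seoul–Sofia (6): skip — Sofia and Seoul already connected.
Hanoi–Lagos (7): add — endpoints in different components.
Delhi–Paris (8): add — endpoints in different components.
MST edge set: {Delhi–Hanoi, Paris–Seoul, Paris–Sofia, Oslo–Paris, Hanoi–Lagos, Delhi–Paris}.
Of the listed edges, {Paris–Sofia} are in the MST → 1.

1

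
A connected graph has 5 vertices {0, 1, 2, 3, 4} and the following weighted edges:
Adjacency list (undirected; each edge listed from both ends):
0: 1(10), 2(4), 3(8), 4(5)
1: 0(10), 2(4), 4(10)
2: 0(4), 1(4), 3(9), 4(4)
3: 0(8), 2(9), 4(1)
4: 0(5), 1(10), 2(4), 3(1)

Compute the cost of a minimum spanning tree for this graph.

Grow the tree from 2 using Prim:
Step 1: cheapest edge leaving the tree is 0–2 (4); add 0.
Step 2: cheapest edge leaving the tree is 1–2 (4); add 1.
Step 3: cheapest edge leaving the tree is 2–4 (4); add 4.
Step 4: cheapest edge leaving the tree is 3–4 (1); add 3.
MST edges: 0–2, 1–2, 2–4, 3–4; total weight 4+4+4+1 = 13.

13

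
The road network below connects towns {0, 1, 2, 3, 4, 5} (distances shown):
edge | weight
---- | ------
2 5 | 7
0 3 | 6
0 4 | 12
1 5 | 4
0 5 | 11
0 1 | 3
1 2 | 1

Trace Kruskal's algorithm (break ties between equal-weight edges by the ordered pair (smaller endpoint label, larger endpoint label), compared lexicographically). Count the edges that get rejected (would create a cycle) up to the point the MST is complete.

Kruskal's algorithm — process edges by increasing weight (ties by edge label):
1 2 (1): add. Components now {0} {1,2} {3} {4} {5}
0 1 (3): add. Components now {0,1,2} {3} {4} {5}
1 5 (4): add. Components now {0,1,2,5} {3} {4}
0 3 (6): add. Components now {0,1,2,3,5} {4}
2 5 (7): skip — 2 and 5 already connected.
0 5 (11): skip — 0 and 5 already connected.
0 4 (12): add. Components now {0,1,2,3,4,5}
Edges rejected before the tree was complete: 2.

2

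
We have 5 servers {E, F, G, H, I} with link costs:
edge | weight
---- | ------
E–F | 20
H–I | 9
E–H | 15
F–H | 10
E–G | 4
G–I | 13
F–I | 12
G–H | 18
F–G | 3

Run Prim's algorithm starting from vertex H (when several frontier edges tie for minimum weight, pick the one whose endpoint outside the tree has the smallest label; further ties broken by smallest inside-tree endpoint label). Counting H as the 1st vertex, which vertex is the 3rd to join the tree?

Prim, starting at H.
Step 1: frontier [H–I 9, F–H 10, E–H 15, G–H 18] → take H–I (9); add I.
Step 2: frontier [F–H 10, E–H 15, G–H 18, F–I 12, G–I 13] → take F–H (10); add F.
Step 3: frontier [F–G 3, E–F 20, E–H 15, G–H 18, G–I 13] → take F–G (3); add G.
Step 4: frontier [E–F 20, E–G 4, E–H 15] → take E–G (4); add E.
Vertex order: H, I, F, G, E. The 3rd vertex is F.

F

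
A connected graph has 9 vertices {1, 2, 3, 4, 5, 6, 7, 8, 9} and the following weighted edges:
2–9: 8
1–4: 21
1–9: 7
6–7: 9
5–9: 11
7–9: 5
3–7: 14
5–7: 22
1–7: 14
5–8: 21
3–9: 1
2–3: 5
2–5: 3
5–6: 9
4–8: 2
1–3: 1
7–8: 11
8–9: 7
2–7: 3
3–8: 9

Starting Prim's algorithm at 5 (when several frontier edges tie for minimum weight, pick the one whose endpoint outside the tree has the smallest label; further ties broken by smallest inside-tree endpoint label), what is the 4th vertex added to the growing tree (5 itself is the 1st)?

3

Grow the tree from 5 using Prim:
Step 1: cheapest edge leaving the tree is 2–5 (3); add 2.
Step 2: cheapest edge leaving the tree is 2–7 (3); add 7.
Step 3: cheapest edge leaving the tree is 2–3 (5); add 3.
Step 4: cheapest edge leaving the tree is 1–3 (1); add 1.
Step 5: cheapest edge leaving the tree is 3–9 (1); add 9.
Step 6: cheapest edge leaving the tree is 8–9 (7); add 8.
Step 7: cheapest edge leaving the tree is 4–8 (2); add 4.
Step 8: cheapest edge leaving the tree is 5–6 (9); add 6.
Vertex order: 5, 2, 7, 3, 1, 9, 8, 4, 6. The 4th vertex is 3.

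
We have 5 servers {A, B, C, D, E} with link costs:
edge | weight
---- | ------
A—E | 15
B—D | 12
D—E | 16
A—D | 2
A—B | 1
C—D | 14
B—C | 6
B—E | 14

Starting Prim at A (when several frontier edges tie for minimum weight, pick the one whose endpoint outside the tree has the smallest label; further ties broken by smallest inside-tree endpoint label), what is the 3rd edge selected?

Prim, starting at A.
Step 1: frontier [A—B 1, A—D 2, A—E 15] → take A—B (1); add B.
Step 2: frontier [A—D 2, A—E 15, B—C 6, B—D 12, B—E 14] → take A—D (2); add D.
Step 3: frontier [A—E 15, B—C 6, B—E 14, C—D 14, D—E 16] → take B—C (6); add C.
Step 4: frontier [A—E 15, B—E 14, D—E 16] → take B—E (14); add E.
The 3rd edge added is B—C.

B-C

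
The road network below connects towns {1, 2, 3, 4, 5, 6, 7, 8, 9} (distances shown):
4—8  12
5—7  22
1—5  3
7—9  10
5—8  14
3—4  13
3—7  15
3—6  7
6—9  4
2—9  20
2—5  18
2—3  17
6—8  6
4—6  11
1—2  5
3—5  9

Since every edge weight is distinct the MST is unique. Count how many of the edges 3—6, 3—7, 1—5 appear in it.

2

Kruskal's algorithm — process edges by increasing weight (ties by edge label):
1—5 (3): add — endpoints in different components.
6—9 (4): add — endpoints in different components.
1—2 (5): add — endpoints in different components.
6—8 (6): add — endpoints in different components.
3—6 (7): add — endpoints in different components.
3—5 (9): add — endpoints in different components.
7—9 (10): add — endpoints in different components.
4—6 (11): add — endpoints in different components.
MST edge set: {1—5, 6—9, 1—2, 6—8, 3—6, 3—5, 7—9, 4—6}.
Of the listed edges, {3—6, 1—5} are in the MST → 2.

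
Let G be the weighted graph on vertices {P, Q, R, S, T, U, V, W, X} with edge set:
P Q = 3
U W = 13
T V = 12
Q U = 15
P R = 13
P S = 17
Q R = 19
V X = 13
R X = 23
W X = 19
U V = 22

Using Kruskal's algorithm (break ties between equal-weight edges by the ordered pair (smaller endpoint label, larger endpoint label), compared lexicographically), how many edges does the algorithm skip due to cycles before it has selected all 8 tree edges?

Kruskal's algorithm — process edges by increasing weight (ties by edge label):
P Q (3): add — endpoints in different components.
T V (12): add — endpoints in different components.
P R (13): add — endpoints in different components.
U W (13): add — endpoints in different components.
V X (13): add — endpoints in different components.
Q U (15): add — endpoints in different components.
P S (17): add — endpoints in different components.
Q R (19): skip — Q and R already connected.
W X (19): add — endpoints in different components.
Edges rejected before the tree was complete: 1.

1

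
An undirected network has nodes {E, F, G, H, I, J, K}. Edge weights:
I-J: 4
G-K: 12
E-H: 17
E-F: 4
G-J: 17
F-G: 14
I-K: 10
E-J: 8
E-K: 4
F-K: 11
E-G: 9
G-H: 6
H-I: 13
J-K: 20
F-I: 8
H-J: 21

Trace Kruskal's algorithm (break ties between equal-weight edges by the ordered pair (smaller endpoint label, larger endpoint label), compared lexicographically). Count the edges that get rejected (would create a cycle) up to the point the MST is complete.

1

Sort edges by weight, then run Kruskal:
E-F (4): add. Components now {E,F} {G} {H} {I} {J} {K}
E-K (4): add. Components now {E,F,K} {G} {H} {I} {J}
I-J (4): add. Components now {E,F,K} {G} {H} {I,J}
G-H (6): add. Components now {E,F,K} {G,H} {I,J}
E-J (8): add. Components now {E,F,I,J,K} {G,H}
F-I (8): skip — F and I already connected.
E-G (9): add. Components now {E,F,G,H,I,J,K}
Edges rejected before the tree was complete: 1.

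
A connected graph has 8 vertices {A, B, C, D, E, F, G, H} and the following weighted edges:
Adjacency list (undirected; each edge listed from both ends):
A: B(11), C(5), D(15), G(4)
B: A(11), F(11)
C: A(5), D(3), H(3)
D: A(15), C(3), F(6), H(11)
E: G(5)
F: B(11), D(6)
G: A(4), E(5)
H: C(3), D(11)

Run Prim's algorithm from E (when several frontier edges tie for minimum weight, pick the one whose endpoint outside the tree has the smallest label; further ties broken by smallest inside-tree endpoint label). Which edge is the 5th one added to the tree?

Prim's algorithm from E:
Step 1: cheapest edge leaving the tree is E–G (5); add G.
Step 2: cheapest edge leaving the tree is A–G (4); add A.
Step 3: cheapest edge leaving the tree is A–C (5); add C.
Step 4: cheapest edge leaving the tree is C–D (3); add D.
Step 5: cheapest edge leaving the tree is C–H (3); add H.
Step 6: cheapest edge leaving the tree is D–F (6); add F.
Step 7: cheapest edge leaving the tree is A–B (11); add B.
The 5th edge added is C–H.

C-H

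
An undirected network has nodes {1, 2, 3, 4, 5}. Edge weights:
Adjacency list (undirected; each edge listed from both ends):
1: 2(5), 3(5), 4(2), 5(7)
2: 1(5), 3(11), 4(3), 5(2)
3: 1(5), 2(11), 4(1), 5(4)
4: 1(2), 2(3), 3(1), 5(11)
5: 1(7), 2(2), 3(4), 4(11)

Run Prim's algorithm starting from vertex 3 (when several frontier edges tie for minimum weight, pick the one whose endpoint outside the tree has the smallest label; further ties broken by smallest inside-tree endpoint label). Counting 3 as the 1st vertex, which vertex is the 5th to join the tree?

5

Grow the tree from 3 using Prim:
Step 1: frontier [3–4 1, 3–5 4, 1–3 5, 2–3 11] → take 3–4 (1); add 4.
Step 2: frontier [3–5 4, 1–3 5, 2–3 11, 1–4 2, 2–4 3, 4–5 11] → take 1–4 (2); add 1.
Step 3: frontier [1–2 5, 1–5 7, 3–5 4, 2–3 11, 2–4 3, 4–5 11] → take 2–4 (3); add 2.
Step 4: frontier [1–5 7, 2–5 2, 3–5 4, 4–5 11] → take 2–5 (2); add 5.
Vertex order: 3, 4, 1, 2, 5. The 5th vertex is 5.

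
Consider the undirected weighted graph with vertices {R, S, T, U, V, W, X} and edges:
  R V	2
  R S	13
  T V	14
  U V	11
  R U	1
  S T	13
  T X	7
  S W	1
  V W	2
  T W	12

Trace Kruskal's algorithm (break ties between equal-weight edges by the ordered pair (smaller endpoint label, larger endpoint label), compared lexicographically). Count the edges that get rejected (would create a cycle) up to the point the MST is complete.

Sort edges by weight, then run Kruskal:
R U (1): add. Components now {R,U} {S} {V} {X} {W} {T}
S W (1): add. Components now {R,U} {S,W} {V} {X} {T}
R V (2): add. Components now {R,U,V} {S,W} {X} {T}
V W (2): add. Components now {R,S,U,V,W} {X} {T}
T X (7): add. Components now {R,S,U,V,W} {T,X}
U V (11): skip — V and U already connected.
T W (12): add. Components now {R,S,T,U,V,W,X}
Edges rejected before the tree was complete: 1.

1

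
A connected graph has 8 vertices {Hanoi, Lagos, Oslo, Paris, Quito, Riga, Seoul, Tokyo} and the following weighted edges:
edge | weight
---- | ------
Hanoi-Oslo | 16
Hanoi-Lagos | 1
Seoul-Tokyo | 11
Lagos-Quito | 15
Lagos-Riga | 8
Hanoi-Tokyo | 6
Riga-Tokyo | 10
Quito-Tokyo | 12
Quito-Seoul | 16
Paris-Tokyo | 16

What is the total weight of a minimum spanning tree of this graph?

Kruskal: consider edges lightest-first.
Hanoi-Lagos (1): add — endpoints in different components.
Hanoi-Tokyo (6): add — endpoints in different components.
Lagos-Riga (8): add — endpoints in different components.
Riga-Tokyo (10): skip — Tokyo and Riga already connected.
Seoul-Tokyo (11): add — endpoints in different components.
Quito-Tokyo (12): add — endpoints in different components.
Lagos-Quito (15): skip — Lagos and Quito already connected.
Hanoi-Oslo (16): add — endpoints in different components.
Paris-Tokyo (16): add — endpoints in different components.
MST edges: Hanoi-Lagos, Hanoi-Tokyo, Lagos-Riga, Seoul-Tokyo, Quito-Tokyo, Hanoi-Oslo, Paris-Tokyo; total weight 1+6+8+11+12+16+16 = 70.

70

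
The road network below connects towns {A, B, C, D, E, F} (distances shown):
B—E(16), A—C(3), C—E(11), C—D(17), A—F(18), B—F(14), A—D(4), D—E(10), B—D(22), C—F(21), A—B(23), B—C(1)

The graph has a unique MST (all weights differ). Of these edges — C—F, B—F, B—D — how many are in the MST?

Kruskal: consider edges lightest-first.
B—C (1): add — endpoints in different components.
A—C (3): add — endpoints in different components.
A—D (4): add — endpoints in different components.
D—E (10): add — endpoints in different components.
C—E (11): skip — C and E already connected.
B—F (14): add — endpoints in different components.
MST edge set: {B—C, A—C, A—D, D—E, B—F}.
Of the listed edges, {B—F} are in the MST → 1.

1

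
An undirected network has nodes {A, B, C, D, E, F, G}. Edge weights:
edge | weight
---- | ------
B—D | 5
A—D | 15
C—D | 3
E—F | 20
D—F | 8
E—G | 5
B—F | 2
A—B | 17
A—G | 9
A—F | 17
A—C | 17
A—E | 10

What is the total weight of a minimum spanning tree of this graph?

39

Prim's algorithm from B:
Step 1: cheapest edge leaving the tree is B—F (2); add F.
Step 2: cheapest edge leaving the tree is B—D (5); add D.
Step 3: cheapest edge leaving the tree is C—D (3); add C.
Step 4: cheapest edge leaving the tree is A—D (15); add A.
Step 5: cheapest edge leaving the tree is A—G (9); add G.
Step 6: cheapest edge leaving the tree is E—G (5); add E.
MST edges: B—F, B—D, C—D, A—D, A—G, E—G; total weight 2+5+3+15+9+5 = 39.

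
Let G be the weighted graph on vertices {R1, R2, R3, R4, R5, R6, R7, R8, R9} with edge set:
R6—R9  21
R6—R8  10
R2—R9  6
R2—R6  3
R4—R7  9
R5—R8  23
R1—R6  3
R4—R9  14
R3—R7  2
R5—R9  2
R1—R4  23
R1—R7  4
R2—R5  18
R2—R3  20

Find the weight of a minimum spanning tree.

39

Sort edges by weight, then run Kruskal:
R3—R7 (2): add — endpoints in different components.
R5—R9 (2): add — endpoints in different components.
R1—R6 (3): add — endpoints in different components.
R2—R6 (3): add — endpoints in different components.
R1—R7 (4): add — endpoints in different components.
R2—R9 (6): add — endpoints in different components.
R4—R7 (9): add — endpoints in different components.
R6—R8 (10): add — endpoints in different components.
MST edges: R3—R7, R5—R9, R1—R6, R2—R6, R1—R7, R2—R9, R4—R7, R6—R8; total weight 2+2+3+3+4+6+9+10 = 39.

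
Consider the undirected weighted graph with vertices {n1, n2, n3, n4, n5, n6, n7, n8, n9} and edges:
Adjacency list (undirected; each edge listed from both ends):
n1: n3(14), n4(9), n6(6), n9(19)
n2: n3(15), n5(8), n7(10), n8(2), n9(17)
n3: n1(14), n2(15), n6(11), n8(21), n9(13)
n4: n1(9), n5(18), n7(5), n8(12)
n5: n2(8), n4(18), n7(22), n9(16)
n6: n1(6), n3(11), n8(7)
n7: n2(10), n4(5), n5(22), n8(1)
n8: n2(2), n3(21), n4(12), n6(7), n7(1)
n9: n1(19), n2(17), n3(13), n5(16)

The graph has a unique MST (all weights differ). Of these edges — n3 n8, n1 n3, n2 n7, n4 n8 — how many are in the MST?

0

Kruskal: consider edges lightest-first.
n7 n8 (1): add — endpoints in different components.
n2 n8 (2): add — endpoints in different components.
n4 n7 (5): add — endpoints in different components.
n1 n6 (6): add — endpoints in different components.
n6 n8 (7): add — endpoints in different components.
n2 n5 (8): add — endpoints in different components.
n1 n4 (9): skip — n4 and n1 already connected.
n2 n7 (10): skip — n2 and n7 already connected.
n3 n6 (11): add — endpoints in different components.
n4 n8 (12): skip — n8 and n4 already connected.
n3 n9 (13): add — endpoints in different components.
MST edge set: {n7 n8, n2 n8, n4 n7, n1 n6, n6 n8, n2 n5, n3 n6, n3 n9}.
Of the listed edges, {} are in the MST → 0.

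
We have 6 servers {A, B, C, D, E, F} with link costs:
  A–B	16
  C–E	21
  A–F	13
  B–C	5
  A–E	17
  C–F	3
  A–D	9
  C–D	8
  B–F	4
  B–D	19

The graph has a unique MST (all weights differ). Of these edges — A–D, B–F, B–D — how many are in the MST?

Sort edges by weight, then run Kruskal:
C–F (3): add — endpoints in different components.
B–F (4): add — endpoints in different components.
B–C (5): skip — B and C already connected.
C–D (8): add — endpoints in different components.
A–D (9): add — endpoints in different components.
A–F (13): skip — A and F already connected.
A–B (16): skip — A and B already connected.
A–E (17): add — endpoints in different components.
MST edge set: {C–F, B–F, C–D, A–D, A–E}.
Of the listed edges, {A–D, B–F} are in the MST → 2.

2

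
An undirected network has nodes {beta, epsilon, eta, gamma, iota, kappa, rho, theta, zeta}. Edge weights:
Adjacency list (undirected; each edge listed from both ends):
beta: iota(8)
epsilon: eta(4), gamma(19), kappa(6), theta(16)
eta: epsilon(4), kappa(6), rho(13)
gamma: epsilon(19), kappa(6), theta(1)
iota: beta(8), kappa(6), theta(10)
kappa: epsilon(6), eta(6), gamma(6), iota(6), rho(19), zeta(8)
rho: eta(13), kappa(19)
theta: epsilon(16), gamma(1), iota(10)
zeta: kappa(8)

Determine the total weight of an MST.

Prim's algorithm from epsilon:
Step 1: cheapest edge leaving the tree is epsilon–eta (4); add eta.
Step 2: cheapest edge leaving the tree is epsilon–kappa (6); add kappa.
Step 3: cheapest edge leaving the tree is gamma–kappa (6); add gamma.
Step 4: cheapest edge leaving the tree is gamma–theta (1); add theta.
Step 5: cheapest edge leaving the tree is iota–kappa (6); add iota.
Step 6: cheapest edge leaving the tree is beta–iota (8); add beta.
Step 7: cheapest edge leaving the tree is kappa–zeta (8); add zeta.
Step 8: cheapest edge leaving the tree is eta–rho (13); add rho.
MST edges: epsilon–eta, epsilon–kappa, gamma–kappa, gamma–theta, iota–kappa, beta–iota, kappa–zeta, eta–rho; total weight 4+6+6+1+6+8+8+13 = 52.

52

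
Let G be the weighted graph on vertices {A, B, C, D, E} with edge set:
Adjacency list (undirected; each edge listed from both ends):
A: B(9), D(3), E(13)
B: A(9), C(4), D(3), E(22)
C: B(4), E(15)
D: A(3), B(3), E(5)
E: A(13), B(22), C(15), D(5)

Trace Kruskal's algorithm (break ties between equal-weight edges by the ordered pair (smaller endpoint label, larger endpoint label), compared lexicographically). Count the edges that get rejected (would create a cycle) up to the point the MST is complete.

Kruskal: consider edges lightest-first.
A–D (3): add. Components now {A,D} {B} {C} {E}
B–D (3): add. Components now {A,B,D} {C} {E}
B–C (4): add. Components now {A,B,C,D} {E}
D–E (5): add. Components now {A,B,C,D,E}
Edges rejected before the tree was complete: 0.

0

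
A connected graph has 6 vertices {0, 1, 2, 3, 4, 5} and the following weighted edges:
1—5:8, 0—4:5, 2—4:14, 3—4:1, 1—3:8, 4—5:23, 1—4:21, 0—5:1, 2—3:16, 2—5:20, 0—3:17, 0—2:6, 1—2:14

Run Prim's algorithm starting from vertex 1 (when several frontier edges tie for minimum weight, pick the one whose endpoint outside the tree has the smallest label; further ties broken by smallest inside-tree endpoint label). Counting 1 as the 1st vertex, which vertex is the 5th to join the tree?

5

Prim, starting at 1.
Step 1: cheapest edge leaving the tree is 1—3 (8); add 3.
Step 2: cheapest edge leaving the tree is 3—4 (1); add 4.
Step 3: cheapest edge leaving the tree is 0—4 (5); add 0.
Step 4: cheapest edge leaving the tree is 0—5 (1); add 5.
Step 5: cheapest edge leaving the tree is 0—2 (6); add 2.
Vertex order: 1, 3, 4, 0, 5, 2. The 5th vertex is 5.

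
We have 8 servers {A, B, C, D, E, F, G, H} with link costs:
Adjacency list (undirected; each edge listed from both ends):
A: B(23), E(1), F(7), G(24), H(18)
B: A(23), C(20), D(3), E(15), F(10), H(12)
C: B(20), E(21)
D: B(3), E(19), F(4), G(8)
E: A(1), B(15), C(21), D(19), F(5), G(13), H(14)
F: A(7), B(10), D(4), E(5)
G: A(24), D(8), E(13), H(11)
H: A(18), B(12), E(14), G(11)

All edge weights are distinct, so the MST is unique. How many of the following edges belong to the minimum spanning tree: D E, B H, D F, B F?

1

Kruskal's algorithm — process edges by increasing weight (ties by edge label):
A E (1): add — endpoints in different components.
B D (3): add — endpoints in different components.
D F (4): add — endpoints in different components.
E F (5): add — endpoints in different components.
A F (7): skip — A and F already connected.
D G (8): add — endpoints in different components.
B F (10): skip — B and F already connected.
G H (11): add — endpoints in different components.
B H (12): skip — B and H already connected.
E G (13): skip — E and G already connected.
E H (14): skip — E and H already connected.
B E (15): skip — B and E already connected.
A H (18): skip — A and H already connected.
D E (19): skip — D and E already connected.
B C (20): add — endpoints in different components.
MST edge set: {A E, B D, D F, E F, D G, G H, B C}.
Of the listed edges, {D F} are in the MST → 1.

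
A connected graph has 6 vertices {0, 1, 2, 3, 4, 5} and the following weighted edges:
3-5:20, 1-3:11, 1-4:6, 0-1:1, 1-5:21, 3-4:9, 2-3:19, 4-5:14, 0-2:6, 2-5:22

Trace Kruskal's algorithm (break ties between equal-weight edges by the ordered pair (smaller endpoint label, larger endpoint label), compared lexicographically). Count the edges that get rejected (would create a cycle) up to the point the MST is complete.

Kruskal's algorithm — process edges by increasing weight (ties by edge label):
0-1 (1): add — endpoints in different components.
0-2 (6): add — endpoints in different components.
1-4 (6): add — endpoints in different components.
3-4 (9): add — endpoints in different components.
1-3 (11): skip — 1 and 3 already connected.
4-5 (14): add — endpoints in different components.
Edges rejected before the tree was complete: 1.

1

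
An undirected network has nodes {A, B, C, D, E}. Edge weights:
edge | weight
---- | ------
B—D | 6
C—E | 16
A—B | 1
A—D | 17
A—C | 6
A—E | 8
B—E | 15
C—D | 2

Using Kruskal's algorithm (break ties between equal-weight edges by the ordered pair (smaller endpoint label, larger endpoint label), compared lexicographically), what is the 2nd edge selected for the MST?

Kruskal: consider edges lightest-first.
A—B (1): add. Components now {A,B} {C} {D} {E}
C—D (2): add. Components now {A,B} {C,D} {E}
A—C (6): add. Components now {A,B,C,D} {E}
B—D (6): skip — B and D already connected.
A—E (8): add. Components now {A,B,C,D,E}
The 2nd edge added is C—D.

C-D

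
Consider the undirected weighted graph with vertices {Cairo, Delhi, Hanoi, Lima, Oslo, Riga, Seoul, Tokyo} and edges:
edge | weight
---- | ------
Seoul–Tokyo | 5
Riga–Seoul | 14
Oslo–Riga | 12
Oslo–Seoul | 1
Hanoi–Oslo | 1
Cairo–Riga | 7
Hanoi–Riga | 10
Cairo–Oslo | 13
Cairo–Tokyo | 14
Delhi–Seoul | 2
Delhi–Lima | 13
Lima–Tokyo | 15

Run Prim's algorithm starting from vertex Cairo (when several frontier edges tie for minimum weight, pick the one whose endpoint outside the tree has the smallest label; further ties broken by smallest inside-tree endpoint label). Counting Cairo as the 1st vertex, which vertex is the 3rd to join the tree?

Prim, starting at Cairo.
Step 1: cheapest edge leaving the tree is Cairo–Riga (7); add Riga.
Step 2: cheapest edge leaving the tree is Hanoi–Riga (10); add Hanoi.
Step 3: cheapest edge leaving the tree is Hanoi–Oslo (1); add Oslo.
Step 4: cheapest edge leaving the tree is Oslo–Seoul (1); add Seoul.
Step 5: cheapest edge leaving the tree is Delhi–Seoul (2); add Delhi.
Step 6: cheapest edge leaving the tree is Seoul–Tokyo (5); add Tokyo.
Step 7: cheapest edge leaving the tree is Delhi–Lima (13); add Lima.
Vertex order: Cairo, Riga, Hanoi, Oslo, Seoul, Delhi, Tokyo, Lima. The 3rd vertex is Hanoi.

Hanoi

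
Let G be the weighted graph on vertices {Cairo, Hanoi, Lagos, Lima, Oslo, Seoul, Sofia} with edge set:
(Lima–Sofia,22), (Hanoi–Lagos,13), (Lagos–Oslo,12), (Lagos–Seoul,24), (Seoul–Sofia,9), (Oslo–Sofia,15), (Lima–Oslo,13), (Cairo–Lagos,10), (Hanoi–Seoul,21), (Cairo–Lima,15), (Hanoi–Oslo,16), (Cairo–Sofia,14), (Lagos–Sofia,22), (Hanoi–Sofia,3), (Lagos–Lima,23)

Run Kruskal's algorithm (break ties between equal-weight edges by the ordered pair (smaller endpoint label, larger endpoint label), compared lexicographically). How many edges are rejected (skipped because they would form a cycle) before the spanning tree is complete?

Kruskal: consider edges lightest-first.
Hanoi–Sofia (3): add. Components now {Hanoi,Sofia} {Lagos} {Oslo} {Lima} {Cairo} {Seoul}
Seoul–Sofia (9): add. Components now {Hanoi,Seoul,Sofia} {Lagos} {Oslo} {Lima} {Cairo}
Cairo–Lagos (10): add. Components now {Hanoi,Seoul,Sofia} {Cairo,Lagos} {Oslo} {Lima}
Lagos–Oslo (12): add. Components now {Hanoi,Seoul,Sofia} {Cairo,Lagos,Oslo} {Lima}
Hanoi–Lagos (13): add. Components now {Cairo,Hanoi,Lagos,Oslo,Seoul,Sofia} {Lima}
Lima–Oslo (13): add. Components now {Cairo,Hanoi,Lagos,Lima,Oslo,Seoul,Sofia}
Edges rejected before the tree was complete: 0.

0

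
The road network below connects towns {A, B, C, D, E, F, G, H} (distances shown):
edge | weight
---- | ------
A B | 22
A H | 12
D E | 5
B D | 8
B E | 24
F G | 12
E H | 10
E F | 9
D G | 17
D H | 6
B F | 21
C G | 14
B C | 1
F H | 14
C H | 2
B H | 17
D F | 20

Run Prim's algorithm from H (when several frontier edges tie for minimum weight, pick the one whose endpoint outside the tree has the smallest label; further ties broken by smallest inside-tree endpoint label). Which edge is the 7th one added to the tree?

Grow the tree from H using Prim:
Step 1: cheapest edge leaving the tree is C H (2); add C.
Step 2: cheapest edge leaving the tree is B C (1); add B.
Step 3: cheapest edge leaving the tree is D H (6); add D.
Step 4: cheapest edge leaving the tree is D E (5); add E.
Step 5: cheapest edge leaving the tree is E F (9); add F.
Step 6: cheapest edge leaving the tree is A H (12); add A.
Step 7: cheapest edge leaving the tree is F G (12); add G.
The 7th edge added is F G.

F-G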